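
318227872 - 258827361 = 59400511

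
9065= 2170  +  6895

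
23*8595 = 197685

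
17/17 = 1 = 1.00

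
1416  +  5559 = 6975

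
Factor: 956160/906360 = 96/91 = 2^5*3^1*7^( - 1)*13^( - 1 )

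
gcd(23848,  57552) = 88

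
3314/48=69 + 1/24  =  69.04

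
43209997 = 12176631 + 31033366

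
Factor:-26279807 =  - 17^1*1545871^1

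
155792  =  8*19474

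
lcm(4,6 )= 12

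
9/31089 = 3/10363 = 0.00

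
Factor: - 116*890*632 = -65247680 = - 2^6*5^1*29^1*79^1*89^1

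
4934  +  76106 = 81040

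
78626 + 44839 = 123465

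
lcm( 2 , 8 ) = 8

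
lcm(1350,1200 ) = 10800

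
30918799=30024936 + 893863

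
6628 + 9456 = 16084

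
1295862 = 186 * 6967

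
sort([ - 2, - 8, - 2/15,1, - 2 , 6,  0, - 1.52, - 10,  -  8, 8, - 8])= [-10, - 8, - 8, - 8, - 2, - 2, - 1.52,- 2/15,0, 1,6,8] 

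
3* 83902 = 251706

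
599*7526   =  4508074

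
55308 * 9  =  497772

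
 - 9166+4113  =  - 5053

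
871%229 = 184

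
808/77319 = 808/77319 = 0.01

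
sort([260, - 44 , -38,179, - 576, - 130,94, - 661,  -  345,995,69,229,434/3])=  [ - 661, - 576, - 345, - 130,-44,-38,69,94,434/3,179,  229,260,  995] 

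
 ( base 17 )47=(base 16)4B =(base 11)69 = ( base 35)25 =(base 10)75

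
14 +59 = 73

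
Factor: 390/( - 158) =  - 3^1*5^1*13^1*79^( - 1) = - 195/79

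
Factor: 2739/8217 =1/3 = 3^(-1 ) 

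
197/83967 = 197/83967  =  0.00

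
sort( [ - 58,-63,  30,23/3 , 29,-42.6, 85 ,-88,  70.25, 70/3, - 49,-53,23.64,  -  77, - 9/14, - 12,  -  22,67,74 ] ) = [ - 88,-77, - 63,-58, - 53,-49, - 42.6, - 22,-12, - 9/14, 23/3,70/3, 23.64,29,  30,67, 70.25, 74, 85 ] 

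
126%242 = 126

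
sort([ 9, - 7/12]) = [ - 7/12,9 ] 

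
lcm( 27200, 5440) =27200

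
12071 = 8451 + 3620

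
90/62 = 1+14/31 = 1.45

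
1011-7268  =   - 6257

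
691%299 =93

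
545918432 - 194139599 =351778833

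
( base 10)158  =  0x9E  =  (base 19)86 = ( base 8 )236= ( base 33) 4q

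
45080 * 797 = 35928760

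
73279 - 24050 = 49229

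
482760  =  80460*6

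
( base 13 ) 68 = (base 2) 1010110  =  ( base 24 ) 3E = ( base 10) 86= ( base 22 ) 3k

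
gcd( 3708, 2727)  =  9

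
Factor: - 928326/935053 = -2^1*3^1*23^1*139^( -1 ) = - 138/139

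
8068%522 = 238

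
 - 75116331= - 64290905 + - 10825426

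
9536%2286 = 392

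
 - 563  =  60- 623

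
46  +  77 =123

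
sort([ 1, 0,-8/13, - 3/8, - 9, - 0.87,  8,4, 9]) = [-9, - 0.87, - 8/13,-3/8,0,1, 4, 8,9]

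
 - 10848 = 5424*( - 2)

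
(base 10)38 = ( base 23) 1F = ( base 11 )35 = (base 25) 1D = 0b100110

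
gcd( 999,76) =1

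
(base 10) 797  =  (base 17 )2cf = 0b1100011101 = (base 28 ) 10D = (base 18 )285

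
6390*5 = 31950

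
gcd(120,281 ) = 1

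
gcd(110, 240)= 10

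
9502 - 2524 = 6978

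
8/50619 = 8/50619 = 0.00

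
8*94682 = 757456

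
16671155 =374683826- 358012671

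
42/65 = 42/65 = 0.65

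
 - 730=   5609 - 6339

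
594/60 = 9 + 9/10 = 9.90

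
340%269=71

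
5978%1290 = 818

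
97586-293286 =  - 195700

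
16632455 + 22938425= 39570880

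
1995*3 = 5985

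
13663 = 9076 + 4587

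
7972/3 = 7972/3= 2657.33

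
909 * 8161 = 7418349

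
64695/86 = 752 + 23/86 = 752.27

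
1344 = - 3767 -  - 5111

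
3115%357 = 259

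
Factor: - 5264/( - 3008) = 7/4 = 2^(- 2)*7^1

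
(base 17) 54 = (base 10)89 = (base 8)131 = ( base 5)324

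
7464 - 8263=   -  799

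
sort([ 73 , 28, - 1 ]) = [ - 1 , 28,73]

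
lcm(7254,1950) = 181350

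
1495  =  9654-8159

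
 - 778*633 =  - 492474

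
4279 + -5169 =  - 890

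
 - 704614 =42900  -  747514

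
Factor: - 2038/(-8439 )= 2^1*3^( - 1 )*29^ ( - 1 )*97^( - 1) * 1019^1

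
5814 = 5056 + 758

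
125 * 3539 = 442375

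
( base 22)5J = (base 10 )129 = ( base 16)81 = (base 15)89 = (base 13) 9c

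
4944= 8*618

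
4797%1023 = 705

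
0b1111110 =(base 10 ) 126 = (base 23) 5b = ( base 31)42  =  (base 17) 77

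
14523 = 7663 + 6860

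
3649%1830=1819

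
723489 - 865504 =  - 142015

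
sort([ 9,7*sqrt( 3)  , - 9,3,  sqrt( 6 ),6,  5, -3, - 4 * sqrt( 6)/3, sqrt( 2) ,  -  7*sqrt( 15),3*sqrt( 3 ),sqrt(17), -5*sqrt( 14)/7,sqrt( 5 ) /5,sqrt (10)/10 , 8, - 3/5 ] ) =[ - 7*sqrt( 15 ), - 9, - 4*sqrt( 6 )/3, - 3, - 5*sqrt( 14)/7, - 3/5,sqrt( 10) /10,sqrt( 5)/5, sqrt( 2), sqrt( 6), 3, sqrt( 17),5,3 *sqrt( 3) , 6,8, 9, 7*sqrt(3) ] 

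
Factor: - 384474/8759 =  - 834/19 = - 2^1*3^1 *19^(-1)*139^1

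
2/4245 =2/4245 = 0.00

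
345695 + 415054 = 760749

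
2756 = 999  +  1757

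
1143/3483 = 127/387 = 0.33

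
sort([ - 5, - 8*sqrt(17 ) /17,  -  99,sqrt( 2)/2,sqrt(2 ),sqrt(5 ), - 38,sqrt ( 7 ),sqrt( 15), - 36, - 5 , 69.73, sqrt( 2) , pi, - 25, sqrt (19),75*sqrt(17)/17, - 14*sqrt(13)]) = [ - 99, - 14*sqrt (13 ), - 38, - 36, - 25, - 5, - 5, - 8*sqrt( 17)/17,sqrt( 2)/2, sqrt( 2) , sqrt( 2 ),sqrt(5 ),sqrt(7),pi,sqrt(15),sqrt(19),75*sqrt(17 )/17, 69.73 ] 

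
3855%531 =138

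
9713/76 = 127 + 61/76=127.80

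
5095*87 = 443265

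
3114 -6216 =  - 3102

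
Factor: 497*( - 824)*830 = -339908240 = - 2^4*5^1*7^1*71^1*83^1*103^1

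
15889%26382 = 15889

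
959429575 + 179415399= 1138844974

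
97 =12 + 85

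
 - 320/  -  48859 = 320/48859 = 0.01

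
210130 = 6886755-6676625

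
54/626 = 27/313 = 0.09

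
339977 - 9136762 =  - 8796785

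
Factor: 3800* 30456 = 115732800 = 2^6*3^4*5^2*19^1 * 47^1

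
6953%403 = 102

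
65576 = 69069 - 3493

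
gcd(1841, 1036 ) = 7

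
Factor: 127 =127^1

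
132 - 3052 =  - 2920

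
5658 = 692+4966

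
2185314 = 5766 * 379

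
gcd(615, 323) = 1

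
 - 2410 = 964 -3374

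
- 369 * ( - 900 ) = 332100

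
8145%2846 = 2453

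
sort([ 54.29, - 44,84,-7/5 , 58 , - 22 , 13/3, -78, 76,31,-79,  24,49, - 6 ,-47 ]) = [ -79,-78,-47, - 44, - 22 , - 6,-7/5, 13/3,24,31, 49 , 54.29,58,76, 84] 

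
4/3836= 1/959 = 0.00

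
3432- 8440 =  - 5008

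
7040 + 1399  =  8439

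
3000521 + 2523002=5523523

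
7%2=1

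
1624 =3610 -1986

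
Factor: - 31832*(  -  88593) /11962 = 2^2*3^1*23^1*173^1*5981^(-1)*29531^1 = 1410046188/5981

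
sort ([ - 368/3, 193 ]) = [ - 368/3, 193 ] 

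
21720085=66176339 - 44456254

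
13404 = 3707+9697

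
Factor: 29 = 29^1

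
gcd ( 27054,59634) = 18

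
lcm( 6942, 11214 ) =145782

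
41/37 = 41/37 = 1.11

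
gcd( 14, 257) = 1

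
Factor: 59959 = 17^1*3527^1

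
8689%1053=265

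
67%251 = 67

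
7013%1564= 757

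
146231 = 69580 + 76651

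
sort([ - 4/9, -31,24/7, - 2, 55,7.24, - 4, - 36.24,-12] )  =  [-36.24, - 31, - 12, - 4, - 2, - 4/9,  24/7,7.24,55] 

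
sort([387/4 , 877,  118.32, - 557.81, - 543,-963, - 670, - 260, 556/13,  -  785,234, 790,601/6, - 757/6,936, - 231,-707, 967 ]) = [  -  963,-785,-707,- 670, - 557.81, - 543, - 260, - 231, - 757/6,556/13,387/4, 601/6, 118.32, 234,790, 877,936 , 967] 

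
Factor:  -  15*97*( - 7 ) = 3^1 * 5^1*7^1*97^1 = 10185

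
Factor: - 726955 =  - 5^1 * 145391^1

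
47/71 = 47/71 = 0.66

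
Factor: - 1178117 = -17^1*37^1*1873^1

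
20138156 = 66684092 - 46545936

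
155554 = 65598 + 89956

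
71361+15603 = 86964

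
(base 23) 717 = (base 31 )3RD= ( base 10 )3733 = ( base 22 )7FF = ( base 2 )111010010101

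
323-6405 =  - 6082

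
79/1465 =79/1465 =0.05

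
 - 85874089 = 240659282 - 326533371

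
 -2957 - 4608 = -7565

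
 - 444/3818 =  -222/1909 = - 0.12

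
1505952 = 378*3984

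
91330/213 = 428  +  166/213 = 428.78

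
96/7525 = 96/7525  =  0.01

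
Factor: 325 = 5^2*13^1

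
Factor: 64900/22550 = 2^1 * 41^( - 1)*59^1= 118/41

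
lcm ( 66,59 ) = 3894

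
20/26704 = 5/6676 = 0.00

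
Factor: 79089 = 3^1*41^1*643^1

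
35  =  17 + 18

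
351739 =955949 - 604210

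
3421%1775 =1646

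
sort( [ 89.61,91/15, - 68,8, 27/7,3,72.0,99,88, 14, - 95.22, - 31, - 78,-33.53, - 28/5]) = [ - 95.22, - 78, - 68 ,  -  33.53, - 31, - 28/5,3, 27/7, 91/15, 8, 14 , 72.0,88,89.61,99]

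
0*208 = 0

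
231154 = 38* 6083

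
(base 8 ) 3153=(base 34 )1EB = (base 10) 1643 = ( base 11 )1264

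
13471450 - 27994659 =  - 14523209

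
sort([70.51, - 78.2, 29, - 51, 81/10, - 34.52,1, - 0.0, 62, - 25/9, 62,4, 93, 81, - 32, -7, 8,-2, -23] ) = [  -  78.2, - 51, - 34.52,  -  32, - 23, - 7, - 25/9, - 2, - 0.0,1 , 4,8,81/10,29 , 62,  62, 70.51, 81,93]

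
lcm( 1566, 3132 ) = 3132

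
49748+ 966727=1016475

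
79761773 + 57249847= 137011620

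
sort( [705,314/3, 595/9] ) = [595/9, 314/3,705 ] 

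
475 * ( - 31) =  - 14725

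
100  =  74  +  26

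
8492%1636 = 312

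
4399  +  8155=12554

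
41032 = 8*5129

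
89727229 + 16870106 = 106597335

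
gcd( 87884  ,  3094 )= 2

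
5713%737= 554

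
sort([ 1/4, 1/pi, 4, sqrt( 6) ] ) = [ 1/4, 1/pi,  sqrt(6 ),4]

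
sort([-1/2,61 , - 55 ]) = [ - 55, - 1/2,61]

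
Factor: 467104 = 2^5*11^1*1327^1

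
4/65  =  4/65 = 0.06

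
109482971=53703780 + 55779191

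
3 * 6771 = 20313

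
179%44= 3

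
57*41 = 2337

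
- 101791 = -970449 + 868658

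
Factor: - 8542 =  - 2^1*4271^1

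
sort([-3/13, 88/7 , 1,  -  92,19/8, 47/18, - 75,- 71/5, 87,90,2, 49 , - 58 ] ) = [  -  92, - 75, - 58, - 71/5,  -  3/13,1, 2,19/8, 47/18,  88/7,  49,87,  90 ] 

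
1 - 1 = 0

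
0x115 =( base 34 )85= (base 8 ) 425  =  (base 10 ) 277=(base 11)232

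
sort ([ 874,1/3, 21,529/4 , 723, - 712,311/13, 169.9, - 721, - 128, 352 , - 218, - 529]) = [-721, -712, - 529, - 218, - 128, 1/3, 21, 311/13, 529/4, 169.9,352, 723, 874]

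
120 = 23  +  97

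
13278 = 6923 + 6355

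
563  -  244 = 319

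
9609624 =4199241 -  - 5410383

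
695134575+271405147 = 966539722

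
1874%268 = 266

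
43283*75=3246225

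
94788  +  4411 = 99199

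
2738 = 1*2738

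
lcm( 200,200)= 200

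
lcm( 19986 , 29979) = 59958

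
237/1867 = 237/1867= 0.13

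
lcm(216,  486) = 1944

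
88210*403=35548630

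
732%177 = 24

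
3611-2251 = 1360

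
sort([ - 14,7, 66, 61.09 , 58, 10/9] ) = [ - 14, 10/9, 7,  58,61.09, 66 ]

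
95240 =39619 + 55621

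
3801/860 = 3801/860 = 4.42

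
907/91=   9+88/91 = 9.97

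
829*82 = 67978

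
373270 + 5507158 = 5880428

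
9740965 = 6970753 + 2770212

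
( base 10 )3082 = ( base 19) 8A4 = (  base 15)DA7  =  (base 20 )7E2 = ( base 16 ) C0A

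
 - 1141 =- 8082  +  6941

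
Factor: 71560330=2^1*5^1*7156033^1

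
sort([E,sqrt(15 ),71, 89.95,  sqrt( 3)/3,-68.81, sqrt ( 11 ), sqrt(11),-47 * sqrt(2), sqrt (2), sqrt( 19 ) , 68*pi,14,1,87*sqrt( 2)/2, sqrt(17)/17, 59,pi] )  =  [ - 68.81, - 47*sqrt(2 ), sqrt( 17)/17,sqrt( 3 ) /3, 1,  sqrt(2 ), E,  pi,  sqrt(11),sqrt(11 ), sqrt(15),sqrt(19 ), 14,59, 87* sqrt(2 )/2, 71,  89.95,68 * pi ]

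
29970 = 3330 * 9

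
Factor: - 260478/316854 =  - 499^1*607^( - 1 ) = - 499/607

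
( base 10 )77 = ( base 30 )2h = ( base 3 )2212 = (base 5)302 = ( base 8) 115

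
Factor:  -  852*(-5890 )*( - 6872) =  - 34485620160 =- 2^6*3^1*5^1*19^1 * 31^1 * 71^1*859^1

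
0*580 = 0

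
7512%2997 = 1518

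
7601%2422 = 335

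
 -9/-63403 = 9/63403 =0.00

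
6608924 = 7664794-1055870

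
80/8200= 2/205=0.01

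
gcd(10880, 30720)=640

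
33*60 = 1980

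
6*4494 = 26964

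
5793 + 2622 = 8415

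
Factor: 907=907^1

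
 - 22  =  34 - 56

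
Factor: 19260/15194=2^1*3^2*5^1*71^( - 1) = 90/71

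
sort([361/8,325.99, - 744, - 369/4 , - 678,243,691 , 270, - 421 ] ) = [  -  744,  -  678 ,-421, - 369/4, 361/8,243,270, 325.99,691]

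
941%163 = 126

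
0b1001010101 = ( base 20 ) 19h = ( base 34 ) HJ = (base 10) 597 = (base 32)il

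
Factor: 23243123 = 29^1*801487^1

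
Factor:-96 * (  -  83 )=7968 = 2^5*3^1*83^1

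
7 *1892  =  13244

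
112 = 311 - 199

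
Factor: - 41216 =-2^8 * 7^1*23^1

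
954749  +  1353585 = 2308334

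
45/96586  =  45/96586 = 0.00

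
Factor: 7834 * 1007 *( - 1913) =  - 15091347094 = - 2^1*19^1*53^1*1913^1 *3917^1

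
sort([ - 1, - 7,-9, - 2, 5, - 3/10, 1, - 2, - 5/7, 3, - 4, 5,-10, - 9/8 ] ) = [ - 10, - 9, - 7, - 4,-2, - 2, - 9/8, - 1,-5/7, -3/10,1, 3,5,5 ]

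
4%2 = 0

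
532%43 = 16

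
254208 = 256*993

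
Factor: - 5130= -2^1*3^3*5^1 * 19^1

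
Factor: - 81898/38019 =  - 2^1*3^ ( - 1 )*19^ ( - 1)*23^(-1 )*29^( - 1)*40949^1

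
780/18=130/3 =43.33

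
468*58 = 27144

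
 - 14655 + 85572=70917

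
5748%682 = 292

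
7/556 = 7/556 = 0.01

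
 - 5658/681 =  - 1886/227 = -  8.31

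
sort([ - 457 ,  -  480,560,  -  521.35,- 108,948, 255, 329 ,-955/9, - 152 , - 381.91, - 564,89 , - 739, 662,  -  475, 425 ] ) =[ - 739, - 564, - 521.35,-480, - 475 , - 457 , - 381.91, - 152, - 108, - 955/9, 89,255, 329,425 , 560,662,948]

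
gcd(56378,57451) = 1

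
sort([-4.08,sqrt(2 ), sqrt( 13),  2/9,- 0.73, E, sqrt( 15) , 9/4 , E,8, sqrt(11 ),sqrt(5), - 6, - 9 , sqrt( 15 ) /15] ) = [ - 9 , - 6, - 4.08,  -  0.73, 2/9 , sqrt(15)/15 , sqrt(2),sqrt( 5) , 9/4 , E,E, sqrt( 11),sqrt( 13),sqrt ( 15), 8]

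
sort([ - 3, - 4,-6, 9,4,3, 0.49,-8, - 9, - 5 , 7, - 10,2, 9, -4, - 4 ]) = [ - 10,  -  9,-8, - 6, - 5, - 4,-4 , - 4 , - 3,0.49 , 2,3 , 4 , 7,9,9 ]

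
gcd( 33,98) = 1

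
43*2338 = 100534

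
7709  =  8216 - 507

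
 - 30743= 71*( - 433 )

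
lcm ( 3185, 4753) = 308945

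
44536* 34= 1514224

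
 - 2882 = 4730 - 7612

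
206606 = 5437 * 38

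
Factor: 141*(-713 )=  -100533 = - 3^1*23^1*31^1 * 47^1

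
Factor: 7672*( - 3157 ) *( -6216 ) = 150554652864 = 2^6*3^1*7^3*11^1*37^1*41^1*137^1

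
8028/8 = 2007/2=1003.50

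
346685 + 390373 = 737058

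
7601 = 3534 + 4067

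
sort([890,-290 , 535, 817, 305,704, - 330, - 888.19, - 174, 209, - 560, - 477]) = [ - 888.19,  -  560,  -  477, - 330,- 290, -174,209, 305, 535, 704, 817, 890]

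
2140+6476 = 8616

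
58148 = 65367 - 7219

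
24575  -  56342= - 31767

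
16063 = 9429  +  6634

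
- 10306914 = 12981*( - 794 ) 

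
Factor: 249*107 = 3^1*83^1*107^1 = 26643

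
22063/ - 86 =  - 22063/86 = - 256.55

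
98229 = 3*32743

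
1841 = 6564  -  4723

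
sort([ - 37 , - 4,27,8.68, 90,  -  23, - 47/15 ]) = [ - 37, - 23, - 4, - 47/15,  8.68,27, 90]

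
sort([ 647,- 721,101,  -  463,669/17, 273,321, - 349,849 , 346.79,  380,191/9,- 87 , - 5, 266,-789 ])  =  [-789,-721,- 463, - 349,  -  87,-5 , 191/9, 669/17,101,266,273,321,346.79, 380,647,849] 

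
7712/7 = 7712/7 = 1101.71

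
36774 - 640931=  - 604157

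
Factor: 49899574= 2^1 * 331^1*75377^1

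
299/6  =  299/6 =49.83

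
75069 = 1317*57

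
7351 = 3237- -4114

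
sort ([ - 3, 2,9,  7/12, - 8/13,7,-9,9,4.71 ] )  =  [  -  9, - 3, - 8/13 , 7/12,2, 4.71, 7,9,9 ] 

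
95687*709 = 67842083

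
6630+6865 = 13495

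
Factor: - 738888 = -2^3*3^1 * 17^1*1811^1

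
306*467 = 142902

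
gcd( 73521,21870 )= 27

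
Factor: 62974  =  2^1*23^1 * 37^2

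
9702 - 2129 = 7573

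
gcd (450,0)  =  450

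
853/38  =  22 + 17/38 =22.45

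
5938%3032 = 2906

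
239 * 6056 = 1447384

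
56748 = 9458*6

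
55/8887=55/8887 = 0.01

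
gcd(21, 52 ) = 1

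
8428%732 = 376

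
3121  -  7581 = - 4460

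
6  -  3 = 3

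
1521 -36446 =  - 34925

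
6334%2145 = 2044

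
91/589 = 91/589 = 0.15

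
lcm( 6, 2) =6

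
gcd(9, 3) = 3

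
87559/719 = 87559/719 = 121.78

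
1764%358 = 332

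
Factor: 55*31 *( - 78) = - 132990= -2^1 * 3^1 *5^1 *11^1*13^1 *31^1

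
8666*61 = 528626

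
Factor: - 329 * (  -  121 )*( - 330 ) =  - 13136970 = - 2^1*3^1*5^1 * 7^1 *11^3*47^1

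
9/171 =1/19  =  0.05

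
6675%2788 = 1099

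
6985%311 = 143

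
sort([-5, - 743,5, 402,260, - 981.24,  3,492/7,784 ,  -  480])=[  -  981.24, - 743 , - 480,-5 , 3,5 , 492/7 , 260,402, 784 ]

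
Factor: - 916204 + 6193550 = 5277346 = 2^1* 2638673^1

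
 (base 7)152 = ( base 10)86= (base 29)2s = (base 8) 126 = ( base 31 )2O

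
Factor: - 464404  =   - 2^2 *116101^1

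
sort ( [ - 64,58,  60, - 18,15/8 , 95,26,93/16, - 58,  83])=[ - 64, - 58, - 18,  15/8, 93/16,26, 58, 60,  83, 95]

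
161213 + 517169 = 678382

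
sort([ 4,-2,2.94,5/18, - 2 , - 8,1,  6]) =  [ - 8 , - 2,-2,5/18, 1,  2.94, 4,6 ] 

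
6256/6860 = 1564/1715 = 0.91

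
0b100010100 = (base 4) 10110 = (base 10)276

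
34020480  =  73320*464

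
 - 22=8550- 8572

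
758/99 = 7 + 65/99 = 7.66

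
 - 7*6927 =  - 48489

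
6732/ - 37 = -182 + 2/37 = -181.95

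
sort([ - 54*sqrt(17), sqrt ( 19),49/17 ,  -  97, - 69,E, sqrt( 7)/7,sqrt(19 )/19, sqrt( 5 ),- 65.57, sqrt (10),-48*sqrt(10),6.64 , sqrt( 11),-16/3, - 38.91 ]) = [ -54*sqrt ( 17), -48*sqrt ( 10 ), - 97, - 69,  -  65.57, - 38.91,  -  16/3 , sqrt(19)/19,sqrt(7)/7,sqrt (5),E , 49/17,  sqrt( 10),sqrt(11),sqrt(19),6.64]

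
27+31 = 58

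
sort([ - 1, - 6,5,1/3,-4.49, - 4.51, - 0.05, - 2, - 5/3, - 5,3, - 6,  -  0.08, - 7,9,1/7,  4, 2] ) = [-7, - 6, - 6, - 5, - 4.51, -4.49, - 2, - 5/3, - 1, - 0.08, - 0.05 , 1/7,1/3,2,  3, 4,5, 9]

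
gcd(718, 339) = 1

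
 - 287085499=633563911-920649410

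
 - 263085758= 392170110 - 655255868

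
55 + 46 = 101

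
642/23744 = 321/11872 =0.03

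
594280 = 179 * 3320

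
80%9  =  8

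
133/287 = 19/41= 0.46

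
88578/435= 29526/145= 203.63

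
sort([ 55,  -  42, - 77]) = [ - 77, - 42,55 ]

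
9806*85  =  833510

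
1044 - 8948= - 7904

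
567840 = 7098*80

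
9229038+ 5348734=14577772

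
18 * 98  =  1764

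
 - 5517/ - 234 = 613/26  =  23.58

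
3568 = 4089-521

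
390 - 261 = 129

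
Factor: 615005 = 5^1*123001^1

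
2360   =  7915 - 5555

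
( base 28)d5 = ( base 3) 111200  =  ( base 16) 171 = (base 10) 369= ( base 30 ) c9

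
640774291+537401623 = 1178175914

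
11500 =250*46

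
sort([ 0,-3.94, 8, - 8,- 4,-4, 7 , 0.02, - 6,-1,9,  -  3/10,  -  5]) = [ - 8, - 6,-5, - 4,  -  4, - 3.94 , - 1,-3/10,  0, 0.02, 7 , 8,  9]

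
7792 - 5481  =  2311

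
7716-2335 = 5381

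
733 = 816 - 83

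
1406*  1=1406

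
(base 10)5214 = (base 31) 5d6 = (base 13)24b1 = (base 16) 145E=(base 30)5NO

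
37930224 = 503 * 75408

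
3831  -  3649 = 182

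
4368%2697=1671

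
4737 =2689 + 2048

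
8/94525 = 8/94525  =  0.00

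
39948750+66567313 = 106516063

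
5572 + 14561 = 20133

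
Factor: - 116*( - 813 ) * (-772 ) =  - 72805776 = - 2^4 *3^1*29^1*193^1*271^1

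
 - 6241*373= -2327893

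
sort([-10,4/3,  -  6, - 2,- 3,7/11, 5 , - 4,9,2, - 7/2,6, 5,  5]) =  [ - 10, - 6,- 4, - 7/2, - 3, - 2, 7/11, 4/3,2, 5, 5, 5, 6,  9]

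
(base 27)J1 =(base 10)514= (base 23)m8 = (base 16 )202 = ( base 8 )1002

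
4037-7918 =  - 3881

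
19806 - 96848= - 77042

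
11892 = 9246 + 2646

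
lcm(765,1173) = 17595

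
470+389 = 859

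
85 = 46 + 39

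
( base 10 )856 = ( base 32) qo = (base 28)12G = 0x358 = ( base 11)709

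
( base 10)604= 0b1001011100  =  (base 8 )1134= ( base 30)K4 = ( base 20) 1a4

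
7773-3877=3896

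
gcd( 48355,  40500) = 5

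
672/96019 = 96/13717 = 0.01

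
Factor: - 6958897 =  - 11^1*632627^1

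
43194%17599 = 7996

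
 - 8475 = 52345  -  60820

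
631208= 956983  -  325775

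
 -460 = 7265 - 7725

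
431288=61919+369369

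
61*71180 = 4341980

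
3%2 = 1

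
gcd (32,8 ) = 8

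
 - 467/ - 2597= 467/2597=0.18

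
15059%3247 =2071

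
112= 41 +71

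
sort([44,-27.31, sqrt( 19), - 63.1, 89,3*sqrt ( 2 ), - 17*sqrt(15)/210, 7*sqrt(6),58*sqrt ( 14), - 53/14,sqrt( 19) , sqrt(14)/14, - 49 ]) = [ - 63.1,-49, - 27.31 ,  -  53/14 , - 17 * sqrt( 15) /210,  sqrt( 14) /14, 3*sqrt(2),sqrt( 19), sqrt (19 ) , 7*sqrt( 6 ),  44, 89, 58*sqrt (14)]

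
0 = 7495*0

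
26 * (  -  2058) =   -  53508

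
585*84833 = 49627305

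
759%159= 123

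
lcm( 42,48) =336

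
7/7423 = 7/7423 = 0.00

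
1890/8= 236 + 1/4  =  236.25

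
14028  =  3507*4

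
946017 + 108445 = 1054462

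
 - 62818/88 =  - 31409/44= -713.84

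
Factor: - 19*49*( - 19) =7^2 *19^2 = 17689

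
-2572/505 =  - 2572/505=-  5.09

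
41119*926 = 38076194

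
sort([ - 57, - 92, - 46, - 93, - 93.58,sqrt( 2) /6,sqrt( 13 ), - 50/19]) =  [ - 93.58 ,-93, - 92 , - 57, - 46, - 50/19,sqrt( 2) /6, sqrt(13 )] 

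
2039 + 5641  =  7680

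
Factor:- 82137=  - 3^1*11^1*19^1*131^1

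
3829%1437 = 955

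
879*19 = 16701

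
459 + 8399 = 8858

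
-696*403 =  - 280488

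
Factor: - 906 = - 2^1*3^1* 151^1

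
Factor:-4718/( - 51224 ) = 2^(- 2) * 7^1 *19^( - 1) = 7/76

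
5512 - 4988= 524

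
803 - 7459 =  -6656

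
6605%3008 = 589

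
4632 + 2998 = 7630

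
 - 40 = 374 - 414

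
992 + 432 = 1424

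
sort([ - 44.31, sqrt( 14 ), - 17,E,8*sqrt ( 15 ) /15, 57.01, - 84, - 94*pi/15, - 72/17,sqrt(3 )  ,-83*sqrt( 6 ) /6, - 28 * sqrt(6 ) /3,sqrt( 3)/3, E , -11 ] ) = [ - 84, - 44.31, - 83*sqrt( 6 ) /6, - 28*sqrt(6)/3, - 94*pi/15 ,- 17, - 11, - 72/17, sqrt (3) /3,  sqrt( 3 ),8*sqrt ( 15 )/15,E, E,sqrt(14 ), 57.01]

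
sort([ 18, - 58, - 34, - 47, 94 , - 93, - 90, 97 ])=[-93, - 90, - 58, - 47, - 34, 18,94,  97 ] 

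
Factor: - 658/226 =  - 7^1*47^1*113^( - 1)= - 329/113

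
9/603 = 1/67= 0.01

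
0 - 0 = 0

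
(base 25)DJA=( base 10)8610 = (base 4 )2012202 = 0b10000110100010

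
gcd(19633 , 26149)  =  1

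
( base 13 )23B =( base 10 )388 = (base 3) 112101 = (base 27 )EA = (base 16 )184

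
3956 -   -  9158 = 13114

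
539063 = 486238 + 52825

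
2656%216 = 64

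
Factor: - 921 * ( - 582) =2^1*3^2*97^1 *307^1=536022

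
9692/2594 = 4846/1297 = 3.74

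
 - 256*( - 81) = 20736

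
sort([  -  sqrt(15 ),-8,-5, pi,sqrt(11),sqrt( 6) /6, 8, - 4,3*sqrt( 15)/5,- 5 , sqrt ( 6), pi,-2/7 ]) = [-8,  -  5, - 5,-4,  -  sqrt( 15), - 2/7, sqrt(6)/6, 3*sqrt( 15 )/5, sqrt( 6),pi,pi  ,  sqrt (11),8]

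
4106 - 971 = 3135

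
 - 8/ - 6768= 1/846 = 0.00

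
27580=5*5516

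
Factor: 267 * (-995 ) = -3^1*5^1*89^1*199^1 = - 265665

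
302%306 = 302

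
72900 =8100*9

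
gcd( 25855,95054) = 1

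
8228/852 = 9+140/213= 9.66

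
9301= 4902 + 4399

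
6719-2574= 4145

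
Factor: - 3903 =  - 3^1*1301^1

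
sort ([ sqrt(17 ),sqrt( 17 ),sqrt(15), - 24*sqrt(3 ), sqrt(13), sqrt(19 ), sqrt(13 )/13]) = [ - 24*sqrt(3), sqrt( 13)/13, sqrt( 13 ),sqrt ( 15),sqrt( 17), sqrt( 17), sqrt(19) ] 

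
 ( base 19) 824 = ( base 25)4h5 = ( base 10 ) 2930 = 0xb72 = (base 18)90E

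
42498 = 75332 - 32834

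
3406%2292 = 1114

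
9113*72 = 656136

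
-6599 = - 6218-381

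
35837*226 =8099162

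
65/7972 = 65/7972 = 0.01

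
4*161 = 644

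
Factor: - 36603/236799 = - 7^2*317^( - 1 ) = - 49/317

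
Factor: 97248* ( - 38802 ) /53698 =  - 1886708448/26849=-  2^5*3^2*29^1 * 223^1*1013^1 * 26849^(-1)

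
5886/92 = 63 + 45/46  =  63.98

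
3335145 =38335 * 87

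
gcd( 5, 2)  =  1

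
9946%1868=606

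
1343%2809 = 1343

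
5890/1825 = 3 + 83/365=3.23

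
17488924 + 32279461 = 49768385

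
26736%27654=26736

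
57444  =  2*28722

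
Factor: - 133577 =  - 223^1*599^1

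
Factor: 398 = 2^1*199^1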